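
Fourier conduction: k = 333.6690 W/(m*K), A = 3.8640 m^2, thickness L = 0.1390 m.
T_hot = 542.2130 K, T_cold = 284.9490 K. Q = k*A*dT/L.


dT = 257.2640 K
Q = 333.6690 * 3.8640 * 257.2640 / 0.1390 = 2386256.8887 W

2386256.8887 W


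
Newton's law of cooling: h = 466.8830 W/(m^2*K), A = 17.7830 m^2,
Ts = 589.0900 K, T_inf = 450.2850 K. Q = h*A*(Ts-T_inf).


dT = 138.8050 K
Q = 466.8830 * 17.7830 * 138.8050 = 1152439.6709 W

1152439.6709 W


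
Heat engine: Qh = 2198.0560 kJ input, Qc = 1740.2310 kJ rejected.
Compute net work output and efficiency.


W = 2198.0560 - 1740.2310 = 457.8250 kJ
eta = 457.8250 / 2198.0560 = 0.2083 = 20.8286%

W = 457.8250 kJ, eta = 20.8286%


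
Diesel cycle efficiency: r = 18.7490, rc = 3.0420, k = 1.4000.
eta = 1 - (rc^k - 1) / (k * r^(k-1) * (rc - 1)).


r^(k-1) = 3.2299
rc^k = 4.7470
eta = 0.5942 = 59.4199%

59.4199%


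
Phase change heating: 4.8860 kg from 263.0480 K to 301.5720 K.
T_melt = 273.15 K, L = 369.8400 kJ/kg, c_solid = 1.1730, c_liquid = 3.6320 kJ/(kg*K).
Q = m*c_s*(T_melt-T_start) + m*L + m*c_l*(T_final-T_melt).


Q1 (sensible, solid) = 4.8860 * 1.1730 * 10.1020 = 57.8974 kJ
Q2 (latent) = 4.8860 * 369.8400 = 1807.0382 kJ
Q3 (sensible, liquid) = 4.8860 * 3.6320 * 28.4220 = 504.3754 kJ
Q_total = 2369.3111 kJ

2369.3111 kJ


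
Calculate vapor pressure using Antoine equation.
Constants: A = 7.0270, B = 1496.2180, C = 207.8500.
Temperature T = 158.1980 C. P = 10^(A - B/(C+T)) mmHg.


C+T = 366.0480
B/(C+T) = 4.0875
log10(P) = 7.0270 - 4.0875 = 2.9395
P = 10^2.9395 = 869.9789 mmHg

869.9789 mmHg


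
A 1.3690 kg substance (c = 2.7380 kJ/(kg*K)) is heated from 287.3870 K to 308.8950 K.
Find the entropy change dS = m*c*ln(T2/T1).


T2/T1 = 1.0748
ln(T2/T1) = 0.0722
dS = 1.3690 * 2.7380 * 0.0722 = 0.2705 kJ/K

0.2705 kJ/K


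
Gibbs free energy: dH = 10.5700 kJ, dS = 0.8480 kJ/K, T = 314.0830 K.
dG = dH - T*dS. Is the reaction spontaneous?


T*dS = 314.0830 * 0.8480 = 266.3424 kJ
dG = 10.5700 - 266.3424 = -255.7724 kJ (spontaneous)

dG = -255.7724 kJ, spontaneous


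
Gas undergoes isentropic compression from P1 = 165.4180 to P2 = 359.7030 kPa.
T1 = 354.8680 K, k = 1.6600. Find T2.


(k-1)/k = 0.3976
(P2/P1)^exp = 1.3619
T2 = 354.8680 * 1.3619 = 483.2796 K

483.2796 K


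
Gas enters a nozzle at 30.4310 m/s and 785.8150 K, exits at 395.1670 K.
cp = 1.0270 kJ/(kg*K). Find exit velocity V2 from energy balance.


dT = 390.6480 K
2*cp*1000*dT = 802390.9920
V1^2 = 926.0458
V2 = sqrt(803317.0378) = 896.2796 m/s

896.2796 m/s


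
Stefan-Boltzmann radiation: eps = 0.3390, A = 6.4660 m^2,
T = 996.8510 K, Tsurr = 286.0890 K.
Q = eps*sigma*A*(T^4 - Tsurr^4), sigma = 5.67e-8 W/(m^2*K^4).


T^4 = 9.8746e+11
Tsurr^4 = 6.6989e+09
Q = 0.3390 * 5.67e-8 * 6.4660 * 9.8076e+11 = 121894.2375 W

121894.2375 W


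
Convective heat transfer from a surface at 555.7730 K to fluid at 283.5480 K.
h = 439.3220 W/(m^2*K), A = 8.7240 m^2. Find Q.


dT = 272.2250 K
Q = 439.3220 * 8.7240 * 272.2250 = 1043341.8200 W

1043341.8200 W


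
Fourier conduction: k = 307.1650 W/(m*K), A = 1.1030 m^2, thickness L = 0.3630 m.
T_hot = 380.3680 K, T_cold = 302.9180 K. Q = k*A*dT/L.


dT = 77.4500 K
Q = 307.1650 * 1.1030 * 77.4500 / 0.3630 = 72287.3057 W

72287.3057 W


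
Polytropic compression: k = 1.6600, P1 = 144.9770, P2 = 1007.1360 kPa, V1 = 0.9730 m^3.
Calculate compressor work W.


(k-1)/k = 0.3976
(P2/P1)^exp = 2.1612
W = 2.5152 * 144.9770 * 0.9730 * (2.1612 - 1) = 411.9729 kJ

411.9729 kJ


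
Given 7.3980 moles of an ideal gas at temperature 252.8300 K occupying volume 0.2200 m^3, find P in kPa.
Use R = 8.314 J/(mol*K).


P = nRT/V = 7.3980 * 8.314 * 252.8300 / 0.2200
= 15550.8077 / 0.2200 = 70685.4897 Pa = 70.6855 kPa

70.6855 kPa


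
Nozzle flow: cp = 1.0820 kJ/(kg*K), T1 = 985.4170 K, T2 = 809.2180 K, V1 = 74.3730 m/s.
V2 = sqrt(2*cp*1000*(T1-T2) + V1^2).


dT = 176.1990 K
2*cp*1000*dT = 381294.6360
V1^2 = 5531.3431
V2 = sqrt(386825.9791) = 621.9534 m/s

621.9534 m/s


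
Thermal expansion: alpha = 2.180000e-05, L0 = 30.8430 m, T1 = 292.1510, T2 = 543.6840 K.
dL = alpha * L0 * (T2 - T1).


dT = 251.5330 K
dL = 2.180000e-05 * 30.8430 * 251.5330 = 0.169125 m
L_final = 31.012125 m

dL = 0.169125 m


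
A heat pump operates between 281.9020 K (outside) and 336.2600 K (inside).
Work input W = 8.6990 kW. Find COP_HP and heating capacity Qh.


COP = 336.2600 / 54.3580 = 6.1860
Qh = 6.1860 * 8.6990 = 53.8122 kW

COP = 6.1860, Qh = 53.8122 kW


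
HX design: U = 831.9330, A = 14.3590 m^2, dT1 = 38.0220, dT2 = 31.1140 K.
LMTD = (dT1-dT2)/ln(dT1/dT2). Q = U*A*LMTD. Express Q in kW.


LMTD = 34.4527 K
Q = 831.9330 * 14.3590 * 34.4527 = 411561.9394 W = 411.5619 kW

411.5619 kW


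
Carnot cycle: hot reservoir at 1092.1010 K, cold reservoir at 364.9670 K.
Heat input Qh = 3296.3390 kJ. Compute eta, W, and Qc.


eta = 1 - 364.9670/1092.1010 = 0.6658
W = 0.6658 * 3296.3390 = 2194.7422 kJ
Qc = 3296.3390 - 2194.7422 = 1101.5968 kJ

eta = 66.5812%, W = 2194.7422 kJ, Qc = 1101.5968 kJ


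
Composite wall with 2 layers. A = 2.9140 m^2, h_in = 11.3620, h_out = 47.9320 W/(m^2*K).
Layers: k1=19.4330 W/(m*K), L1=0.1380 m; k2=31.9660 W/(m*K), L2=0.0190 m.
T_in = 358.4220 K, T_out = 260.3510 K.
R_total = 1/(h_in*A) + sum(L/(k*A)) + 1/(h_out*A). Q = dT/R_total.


R_conv_in = 1/(11.3620*2.9140) = 0.0302
R_1 = 0.1380/(19.4330*2.9140) = 0.0024
R_2 = 0.0190/(31.9660*2.9140) = 0.0002
R_conv_out = 1/(47.9320*2.9140) = 0.0072
R_total = 0.0400 K/W
Q = 98.0710 / 0.0400 = 2451.5380 W

R_total = 0.0400 K/W, Q = 2451.5380 W


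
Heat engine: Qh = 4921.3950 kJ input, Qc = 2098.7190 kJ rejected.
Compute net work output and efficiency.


W = 4921.3950 - 2098.7190 = 2822.6760 kJ
eta = 2822.6760 / 4921.3950 = 0.5736 = 57.3552%

W = 2822.6760 kJ, eta = 57.3552%


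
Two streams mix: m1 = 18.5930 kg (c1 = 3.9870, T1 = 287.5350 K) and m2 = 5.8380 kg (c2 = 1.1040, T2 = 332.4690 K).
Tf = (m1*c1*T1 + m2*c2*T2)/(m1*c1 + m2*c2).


num = 23457.8665
den = 80.5754
Tf = 291.1292 K

291.1292 K


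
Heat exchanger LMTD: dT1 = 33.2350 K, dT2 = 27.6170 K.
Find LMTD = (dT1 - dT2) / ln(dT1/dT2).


dT1/dT2 = 1.2034
ln(dT1/dT2) = 0.1852
LMTD = 5.6180 / 0.1852 = 30.3394 K

30.3394 K


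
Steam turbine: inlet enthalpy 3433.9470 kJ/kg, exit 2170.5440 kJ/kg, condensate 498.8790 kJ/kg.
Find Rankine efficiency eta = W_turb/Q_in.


W = 1263.4030 kJ/kg
Q_in = 2935.0680 kJ/kg
eta = 0.4305 = 43.0451%

eta = 43.0451%


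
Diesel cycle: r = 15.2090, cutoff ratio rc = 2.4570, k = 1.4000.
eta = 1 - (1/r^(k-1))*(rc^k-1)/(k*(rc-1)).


r^(k-1) = 2.9706
rc^k = 3.5202
eta = 0.5841 = 58.4083%

58.4083%


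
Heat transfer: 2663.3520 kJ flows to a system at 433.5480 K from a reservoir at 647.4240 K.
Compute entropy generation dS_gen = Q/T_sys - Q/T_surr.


dS_sys = 2663.3520/433.5480 = 6.1432 kJ/K
dS_surr = -2663.3520/647.4240 = -4.1138 kJ/K
dS_gen = 6.1432 - 4.1138 = 2.0294 kJ/K (irreversible)

dS_gen = 2.0294 kJ/K, irreversible


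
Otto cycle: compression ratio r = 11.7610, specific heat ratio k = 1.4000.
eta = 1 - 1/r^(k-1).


r^(k-1) = 2.6803
eta = 1 - 1/2.6803 = 0.6269 = 62.6903%

62.6903%


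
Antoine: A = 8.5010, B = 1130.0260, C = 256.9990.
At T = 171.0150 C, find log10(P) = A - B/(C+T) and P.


C+T = 428.0140
B/(C+T) = 2.6402
log10(P) = 8.5010 - 2.6402 = 5.8608
P = 10^5.8608 = 725836.3215 mmHg

725836.3215 mmHg


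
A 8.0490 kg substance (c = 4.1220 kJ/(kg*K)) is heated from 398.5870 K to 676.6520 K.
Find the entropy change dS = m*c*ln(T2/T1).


T2/T1 = 1.6976
ln(T2/T1) = 0.5292
dS = 8.0490 * 4.1220 * 0.5292 = 17.5588 kJ/K

17.5588 kJ/K


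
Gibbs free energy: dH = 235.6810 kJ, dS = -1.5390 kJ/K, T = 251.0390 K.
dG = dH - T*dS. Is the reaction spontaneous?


T*dS = 251.0390 * -1.5390 = -386.3490 kJ
dG = 235.6810 + 386.3490 = 622.0300 kJ (non-spontaneous)

dG = 622.0300 kJ, non-spontaneous


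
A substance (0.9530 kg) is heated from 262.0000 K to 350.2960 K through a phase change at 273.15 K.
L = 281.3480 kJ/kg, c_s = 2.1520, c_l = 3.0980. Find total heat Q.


Q1 (sensible, solid) = 0.9530 * 2.1520 * 11.1500 = 22.8670 kJ
Q2 (latent) = 0.9530 * 281.3480 = 268.1246 kJ
Q3 (sensible, liquid) = 0.9530 * 3.0980 * 77.1460 = 227.7654 kJ
Q_total = 518.7571 kJ

518.7571 kJ


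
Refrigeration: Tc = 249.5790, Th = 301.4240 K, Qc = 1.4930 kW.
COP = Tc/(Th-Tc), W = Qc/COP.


COP = 249.5790 / 51.8450 = 4.8139
W = 1.4930 / 4.8139 = 0.3101 kW

COP = 4.8139, W = 0.3101 kW


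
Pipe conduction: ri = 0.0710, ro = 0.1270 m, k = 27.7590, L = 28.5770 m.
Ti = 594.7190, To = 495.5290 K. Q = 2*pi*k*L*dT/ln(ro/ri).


dT = 99.1900 K
ln(ro/ri) = 0.5815
Q = 2*pi*27.7590*28.5770*99.1900 / 0.5815 = 850184.3512 W

850184.3512 W


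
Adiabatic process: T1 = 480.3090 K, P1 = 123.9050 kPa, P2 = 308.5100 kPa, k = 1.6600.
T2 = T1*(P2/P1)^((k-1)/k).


(k-1)/k = 0.3976
(P2/P1)^exp = 1.4372
T2 = 480.3090 * 1.4372 = 690.3006 K

690.3006 K


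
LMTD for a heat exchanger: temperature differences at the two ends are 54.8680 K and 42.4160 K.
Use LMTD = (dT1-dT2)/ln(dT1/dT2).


dT1/dT2 = 1.2936
ln(dT1/dT2) = 0.2574
LMTD = 12.4520 / 0.2574 = 48.3752 K

48.3752 K


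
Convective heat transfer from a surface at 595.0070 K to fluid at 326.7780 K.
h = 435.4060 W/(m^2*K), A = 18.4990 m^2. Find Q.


dT = 268.2290 K
Q = 435.4060 * 18.4990 * 268.2290 = 2160470.7570 W

2160470.7570 W


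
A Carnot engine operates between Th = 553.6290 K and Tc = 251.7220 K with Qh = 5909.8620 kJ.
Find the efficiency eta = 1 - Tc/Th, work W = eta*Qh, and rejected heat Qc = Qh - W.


eta = 1 - 251.7220/553.6290 = 0.5453
W = 0.5453 * 5909.8620 = 3222.7877 kJ
Qc = 5909.8620 - 3222.7877 = 2687.0743 kJ

eta = 54.5324%, W = 3222.7877 kJ, Qc = 2687.0743 kJ


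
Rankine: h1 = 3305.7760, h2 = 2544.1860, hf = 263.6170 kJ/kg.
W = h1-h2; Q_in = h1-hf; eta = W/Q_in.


W = 761.5900 kJ/kg
Q_in = 3042.1590 kJ/kg
eta = 0.2503 = 25.0345%

eta = 25.0345%


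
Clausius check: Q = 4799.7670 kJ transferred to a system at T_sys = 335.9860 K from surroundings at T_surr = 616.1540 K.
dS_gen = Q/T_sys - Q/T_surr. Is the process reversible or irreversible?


dS_sys = 4799.7670/335.9860 = 14.2856 kJ/K
dS_surr = -4799.7670/616.1540 = -7.7899 kJ/K
dS_gen = 14.2856 - 7.7899 = 6.4957 kJ/K (irreversible)

dS_gen = 6.4957 kJ/K, irreversible


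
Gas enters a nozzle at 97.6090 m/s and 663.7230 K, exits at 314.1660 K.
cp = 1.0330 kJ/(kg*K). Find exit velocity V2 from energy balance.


dT = 349.5570 K
2*cp*1000*dT = 722184.7620
V1^2 = 9527.5169
V2 = sqrt(731712.2789) = 855.4018 m/s

855.4018 m/s


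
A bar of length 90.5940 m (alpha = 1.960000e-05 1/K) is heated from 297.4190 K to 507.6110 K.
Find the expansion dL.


dT = 210.1920 K
dL = 1.960000e-05 * 90.5940 * 210.1920 = 0.373226 m
L_final = 90.967226 m

dL = 0.373226 m


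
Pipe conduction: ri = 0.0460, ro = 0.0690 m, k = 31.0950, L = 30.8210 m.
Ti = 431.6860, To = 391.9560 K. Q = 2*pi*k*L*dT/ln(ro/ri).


dT = 39.7300 K
ln(ro/ri) = 0.4055
Q = 2*pi*31.0950*30.8210*39.7300 / 0.4055 = 590041.0574 W

590041.0574 W


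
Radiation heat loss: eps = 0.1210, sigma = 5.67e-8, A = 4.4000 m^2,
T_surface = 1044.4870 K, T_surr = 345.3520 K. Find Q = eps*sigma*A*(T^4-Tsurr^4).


T^4 = 1.1902e+12
Tsurr^4 = 1.4225e+10
Q = 0.1210 * 5.67e-8 * 4.4000 * 1.1760e+12 = 35498.6113 W

35498.6113 W


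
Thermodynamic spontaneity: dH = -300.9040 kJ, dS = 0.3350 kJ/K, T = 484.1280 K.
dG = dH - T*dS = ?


T*dS = 484.1280 * 0.3350 = 162.1829 kJ
dG = -300.9040 - 162.1829 = -463.0869 kJ (spontaneous)

dG = -463.0869 kJ, spontaneous


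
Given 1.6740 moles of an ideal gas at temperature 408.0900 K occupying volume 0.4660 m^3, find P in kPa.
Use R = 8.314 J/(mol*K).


P = nRT/V = 1.6740 * 8.314 * 408.0900 / 0.4660
= 5679.6481 / 0.4660 = 12188.0860 Pa = 12.1881 kPa

12.1881 kPa


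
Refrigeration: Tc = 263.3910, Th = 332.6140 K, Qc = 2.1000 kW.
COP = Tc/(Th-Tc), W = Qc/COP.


COP = 263.3910 / 69.2230 = 3.8050
W = 2.1000 / 3.8050 = 0.5519 kW

COP = 3.8050, W = 0.5519 kW


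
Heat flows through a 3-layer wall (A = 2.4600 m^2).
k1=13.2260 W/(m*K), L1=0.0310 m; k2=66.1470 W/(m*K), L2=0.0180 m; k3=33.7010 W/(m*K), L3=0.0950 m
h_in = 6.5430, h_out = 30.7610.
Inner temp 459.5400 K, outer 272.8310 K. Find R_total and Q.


R_conv_in = 1/(6.5430*2.4600) = 0.0621
R_1 = 0.0310/(13.2260*2.4600) = 0.0010
R_2 = 0.0180/(66.1470*2.4600) = 0.0001
R_3 = 0.0950/(33.7010*2.4600) = 0.0011
R_conv_out = 1/(30.7610*2.4600) = 0.0132
R_total = 0.0776 K/W
Q = 186.7090 / 0.0776 = 2407.5234 W

R_total = 0.0776 K/W, Q = 2407.5234 W


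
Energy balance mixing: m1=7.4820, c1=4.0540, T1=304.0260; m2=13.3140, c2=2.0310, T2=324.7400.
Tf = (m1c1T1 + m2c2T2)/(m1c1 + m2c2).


num = 18002.9331
den = 57.3728
Tf = 313.7889 K

313.7889 K


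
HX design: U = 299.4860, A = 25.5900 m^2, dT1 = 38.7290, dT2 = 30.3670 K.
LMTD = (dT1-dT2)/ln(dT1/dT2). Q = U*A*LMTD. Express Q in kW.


LMTD = 34.3787 K
Q = 299.4860 * 25.5900 * 34.3787 = 263472.8932 W = 263.4729 kW

263.4729 kW


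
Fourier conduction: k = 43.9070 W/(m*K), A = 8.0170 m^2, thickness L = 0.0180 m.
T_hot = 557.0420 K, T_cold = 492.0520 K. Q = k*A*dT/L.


dT = 64.9900 K
Q = 43.9070 * 8.0170 * 64.9900 / 0.0180 = 1270924.2895 W

1270924.2895 W


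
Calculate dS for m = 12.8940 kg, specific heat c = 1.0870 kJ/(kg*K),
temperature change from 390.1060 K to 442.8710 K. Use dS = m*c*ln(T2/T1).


T2/T1 = 1.1353
ln(T2/T1) = 0.1269
dS = 12.8940 * 1.0870 * 0.1269 = 1.7780 kJ/K

1.7780 kJ/K


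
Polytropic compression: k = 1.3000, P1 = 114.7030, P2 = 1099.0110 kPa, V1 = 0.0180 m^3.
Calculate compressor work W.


(k-1)/k = 0.2308
(P2/P1)^exp = 1.6845
W = 4.3333 * 114.7030 * 0.0180 * (1.6845 - 1) = 6.1245 kJ

6.1245 kJ


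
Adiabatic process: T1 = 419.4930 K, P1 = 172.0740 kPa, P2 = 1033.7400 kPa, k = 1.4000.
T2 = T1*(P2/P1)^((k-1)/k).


(k-1)/k = 0.2857
(P2/P1)^exp = 1.6691
T2 = 419.4930 * 1.6691 = 700.1794 K

700.1794 K


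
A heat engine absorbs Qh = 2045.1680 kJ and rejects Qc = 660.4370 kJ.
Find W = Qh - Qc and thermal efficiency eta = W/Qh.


W = 2045.1680 - 660.4370 = 1384.7310 kJ
eta = 1384.7310 / 2045.1680 = 0.6771 = 67.7074%

W = 1384.7310 kJ, eta = 67.7074%


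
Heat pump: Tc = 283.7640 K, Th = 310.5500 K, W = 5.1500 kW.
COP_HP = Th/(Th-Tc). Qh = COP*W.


COP = 310.5500 / 26.7860 = 11.5937
Qh = 11.5937 * 5.1500 = 59.7078 kW

COP = 11.5937, Qh = 59.7078 kW


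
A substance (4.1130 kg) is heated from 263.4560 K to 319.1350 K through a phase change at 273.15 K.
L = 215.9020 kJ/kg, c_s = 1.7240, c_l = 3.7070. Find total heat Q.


Q1 (sensible, solid) = 4.1130 * 1.7240 * 9.6940 = 68.7383 kJ
Q2 (latent) = 4.1130 * 215.9020 = 888.0049 kJ
Q3 (sensible, liquid) = 4.1130 * 3.7070 * 45.9850 = 701.1283 kJ
Q_total = 1657.8715 kJ

1657.8715 kJ


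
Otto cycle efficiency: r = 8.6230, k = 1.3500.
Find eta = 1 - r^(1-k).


r^(k-1) = 2.1256
eta = 1 - 1/2.1256 = 0.5295 = 52.9543%

52.9543%


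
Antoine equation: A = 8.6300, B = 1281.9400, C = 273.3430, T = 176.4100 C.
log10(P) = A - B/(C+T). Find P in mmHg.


C+T = 449.7530
B/(C+T) = 2.8503
log10(P) = 8.6300 - 2.8503 = 5.7797
P = 10^5.7797 = 602115.6778 mmHg

602115.6778 mmHg


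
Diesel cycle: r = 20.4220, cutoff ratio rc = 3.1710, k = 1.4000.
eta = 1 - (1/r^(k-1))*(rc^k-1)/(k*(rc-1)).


r^(k-1) = 3.3423
rc^k = 5.0312
eta = 0.6032 = 60.3164%

60.3164%


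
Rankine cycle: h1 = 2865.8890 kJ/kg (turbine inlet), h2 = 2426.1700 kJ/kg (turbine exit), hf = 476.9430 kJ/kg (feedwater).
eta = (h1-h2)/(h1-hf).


W = 439.7190 kJ/kg
Q_in = 2388.9460 kJ/kg
eta = 0.1841 = 18.4064%

eta = 18.4064%


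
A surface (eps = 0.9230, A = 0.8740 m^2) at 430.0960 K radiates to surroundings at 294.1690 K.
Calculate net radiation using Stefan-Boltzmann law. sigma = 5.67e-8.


T^4 = 3.4219e+10
Tsurr^4 = 7.4884e+09
Q = 0.9230 * 5.67e-8 * 0.8740 * 2.6730e+10 = 1222.6383 W

1222.6383 W


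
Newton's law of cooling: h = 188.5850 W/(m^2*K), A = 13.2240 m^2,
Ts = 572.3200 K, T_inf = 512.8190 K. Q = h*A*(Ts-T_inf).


dT = 59.5010 K
Q = 188.5850 * 13.2240 * 59.5010 = 148386.4522 W

148386.4522 W


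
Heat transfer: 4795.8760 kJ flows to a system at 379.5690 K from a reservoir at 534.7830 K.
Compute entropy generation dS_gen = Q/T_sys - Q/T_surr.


dS_sys = 4795.8760/379.5690 = 12.6351 kJ/K
dS_surr = -4795.8760/534.7830 = -8.9679 kJ/K
dS_gen = 12.6351 - 8.9679 = 3.6672 kJ/K (irreversible)

dS_gen = 3.6672 kJ/K, irreversible


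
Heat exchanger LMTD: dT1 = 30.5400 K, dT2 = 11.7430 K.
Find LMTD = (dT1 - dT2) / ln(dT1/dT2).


dT1/dT2 = 2.6007
ln(dT1/dT2) = 0.9558
LMTD = 18.7970 / 0.9558 = 19.6667 K

19.6667 K


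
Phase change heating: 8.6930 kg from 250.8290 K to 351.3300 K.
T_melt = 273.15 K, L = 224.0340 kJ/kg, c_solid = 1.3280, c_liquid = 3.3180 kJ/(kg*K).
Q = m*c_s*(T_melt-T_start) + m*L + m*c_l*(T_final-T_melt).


Q1 (sensible, solid) = 8.6930 * 1.3280 * 22.3210 = 257.6804 kJ
Q2 (latent) = 8.6930 * 224.0340 = 1947.5276 kJ
Q3 (sensible, liquid) = 8.6930 * 3.3180 * 78.1800 = 2254.9750 kJ
Q_total = 4460.1830 kJ

4460.1830 kJ


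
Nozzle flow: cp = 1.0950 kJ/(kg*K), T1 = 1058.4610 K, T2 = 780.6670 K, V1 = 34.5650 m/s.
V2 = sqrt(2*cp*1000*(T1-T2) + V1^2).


dT = 277.7940 K
2*cp*1000*dT = 608368.8600
V1^2 = 1194.7392
V2 = sqrt(609563.5992) = 780.7455 m/s

780.7455 m/s


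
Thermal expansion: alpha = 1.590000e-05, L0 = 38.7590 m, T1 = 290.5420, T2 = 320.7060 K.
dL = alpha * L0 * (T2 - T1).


dT = 30.1640 K
dL = 1.590000e-05 * 38.7590 * 30.1640 = 0.018589 m
L_final = 38.777589 m

dL = 0.018589 m


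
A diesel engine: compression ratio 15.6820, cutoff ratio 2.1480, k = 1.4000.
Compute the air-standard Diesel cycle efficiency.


r^(k-1) = 3.0072
rc^k = 2.9164
eta = 0.6035 = 60.3487%

60.3487%


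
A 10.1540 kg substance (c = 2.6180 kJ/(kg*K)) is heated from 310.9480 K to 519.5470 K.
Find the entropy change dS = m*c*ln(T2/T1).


T2/T1 = 1.6708
ln(T2/T1) = 0.5133
dS = 10.1540 * 2.6180 * 0.5133 = 13.6460 kJ/K

13.6460 kJ/K


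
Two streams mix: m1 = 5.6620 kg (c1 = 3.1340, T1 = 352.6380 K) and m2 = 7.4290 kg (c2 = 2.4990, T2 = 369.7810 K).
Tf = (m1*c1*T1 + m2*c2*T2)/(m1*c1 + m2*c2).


num = 13122.4689
den = 36.3098
Tf = 361.4032 K

361.4032 K


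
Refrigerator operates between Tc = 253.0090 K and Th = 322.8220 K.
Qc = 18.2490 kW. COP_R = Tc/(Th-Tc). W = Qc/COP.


COP = 253.0090 / 69.8130 = 3.6241
W = 18.2490 / 3.6241 = 5.0355 kW

COP = 3.6241, W = 5.0355 kW


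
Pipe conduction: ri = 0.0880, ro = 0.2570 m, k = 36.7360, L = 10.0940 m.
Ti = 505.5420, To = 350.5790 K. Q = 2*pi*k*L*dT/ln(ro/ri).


dT = 154.9630 K
ln(ro/ri) = 1.0717
Q = 2*pi*36.7360*10.0940*154.9630 / 1.0717 = 336878.9745 W

336878.9745 W


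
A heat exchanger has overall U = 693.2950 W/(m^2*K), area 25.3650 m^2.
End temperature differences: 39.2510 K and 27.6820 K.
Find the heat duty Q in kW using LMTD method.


LMTD = 33.1305 K
Q = 693.2950 * 25.3650 * 33.1305 = 582614.5314 W = 582.6145 kW

582.6145 kW


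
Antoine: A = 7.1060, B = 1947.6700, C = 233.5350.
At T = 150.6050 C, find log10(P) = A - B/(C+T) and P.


C+T = 384.1400
B/(C+T) = 5.0702
log10(P) = 7.1060 - 5.0702 = 2.0358
P = 10^2.0358 = 108.5903 mmHg

108.5903 mmHg


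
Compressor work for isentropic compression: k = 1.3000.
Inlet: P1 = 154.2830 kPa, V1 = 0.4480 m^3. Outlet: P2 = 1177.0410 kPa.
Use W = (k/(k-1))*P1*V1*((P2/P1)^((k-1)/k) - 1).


(k-1)/k = 0.2308
(P2/P1)^exp = 1.5983
W = 4.3333 * 154.2830 * 0.4480 * (1.5983 - 1) = 179.1880 kJ

179.1880 kJ


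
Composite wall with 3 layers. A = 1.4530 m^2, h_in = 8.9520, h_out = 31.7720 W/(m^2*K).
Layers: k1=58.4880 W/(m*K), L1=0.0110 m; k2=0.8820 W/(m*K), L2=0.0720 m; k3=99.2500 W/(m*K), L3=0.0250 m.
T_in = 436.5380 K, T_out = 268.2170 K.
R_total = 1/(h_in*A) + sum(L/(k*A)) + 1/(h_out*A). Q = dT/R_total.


R_conv_in = 1/(8.9520*1.4530) = 0.0769
R_1 = 0.0110/(58.4880*1.4530) = 0.0001
R_2 = 0.0720/(0.8820*1.4530) = 0.0562
R_3 = 0.0250/(99.2500*1.4530) = 0.0002
R_conv_out = 1/(31.7720*1.4530) = 0.0217
R_total = 0.1550 K/W
Q = 168.3210 / 0.1550 = 1085.7551 W

R_total = 0.1550 K/W, Q = 1085.7551 W


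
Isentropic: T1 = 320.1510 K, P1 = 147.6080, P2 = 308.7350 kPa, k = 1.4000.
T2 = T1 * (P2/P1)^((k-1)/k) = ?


(k-1)/k = 0.2857
(P2/P1)^exp = 1.2347
T2 = 320.1510 * 1.2347 = 395.2933 K

395.2933 K


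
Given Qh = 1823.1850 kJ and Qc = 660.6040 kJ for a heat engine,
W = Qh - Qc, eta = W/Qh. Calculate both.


W = 1823.1850 - 660.6040 = 1162.5810 kJ
eta = 1162.5810 / 1823.1850 = 0.6377 = 63.7665%

W = 1162.5810 kJ, eta = 63.7665%


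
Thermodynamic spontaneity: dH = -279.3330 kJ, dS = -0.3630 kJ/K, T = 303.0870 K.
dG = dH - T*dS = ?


T*dS = 303.0870 * -0.3630 = -110.0206 kJ
dG = -279.3330 + 110.0206 = -169.3124 kJ (spontaneous)

dG = -169.3124 kJ, spontaneous


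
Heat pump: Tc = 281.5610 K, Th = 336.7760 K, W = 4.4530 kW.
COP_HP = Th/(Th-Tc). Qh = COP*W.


COP = 336.7760 / 55.2150 = 6.0994
Qh = 6.0994 * 4.4530 = 27.1604 kW

COP = 6.0994, Qh = 27.1604 kW


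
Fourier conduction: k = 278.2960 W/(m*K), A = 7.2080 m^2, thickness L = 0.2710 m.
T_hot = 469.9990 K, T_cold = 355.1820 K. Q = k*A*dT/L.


dT = 114.8170 K
Q = 278.2960 * 7.2080 * 114.8170 / 0.2710 = 849882.0298 W

849882.0298 W


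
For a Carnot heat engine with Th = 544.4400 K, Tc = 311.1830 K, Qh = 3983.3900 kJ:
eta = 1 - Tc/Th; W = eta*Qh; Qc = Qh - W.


eta = 1 - 311.1830/544.4400 = 0.4284
W = 0.4284 * 3983.3900 = 1706.6226 kJ
Qc = 3983.3900 - 1706.6226 = 2276.7674 kJ

eta = 42.8435%, W = 1706.6226 kJ, Qc = 2276.7674 kJ


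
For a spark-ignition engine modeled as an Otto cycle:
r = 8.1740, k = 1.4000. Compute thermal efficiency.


r^(k-1) = 2.3173
eta = 1 - 1/2.3173 = 0.5685 = 56.8455%

56.8455%


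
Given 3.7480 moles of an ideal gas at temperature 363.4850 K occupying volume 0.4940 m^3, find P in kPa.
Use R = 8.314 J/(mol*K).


P = nRT/V = 3.7480 * 8.314 * 363.4850 / 0.4940
= 11326.5096 / 0.4940 = 22928.1570 Pa = 22.9282 kPa

22.9282 kPa


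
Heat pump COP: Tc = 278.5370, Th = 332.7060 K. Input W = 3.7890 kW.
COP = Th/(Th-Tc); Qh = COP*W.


COP = 332.7060 / 54.1690 = 6.1420
Qh = 6.1420 * 3.7890 = 23.2720 kW

COP = 6.1420, Qh = 23.2720 kW


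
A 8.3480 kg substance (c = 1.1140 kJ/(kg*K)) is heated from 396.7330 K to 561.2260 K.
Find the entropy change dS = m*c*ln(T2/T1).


T2/T1 = 1.4146
ln(T2/T1) = 0.3469
dS = 8.3480 * 1.1140 * 0.3469 = 3.2257 kJ/K

3.2257 kJ/K


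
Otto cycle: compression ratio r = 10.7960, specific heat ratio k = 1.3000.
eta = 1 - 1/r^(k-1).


r^(k-1) = 2.0416
eta = 1 - 1/2.0416 = 0.5102 = 51.0197%

51.0197%


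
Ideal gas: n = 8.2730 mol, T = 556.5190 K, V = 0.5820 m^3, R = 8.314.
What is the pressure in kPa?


P = nRT/V = 8.2730 * 8.314 * 556.5190 / 0.5820
= 38278.3351 / 0.5820 = 65770.3353 Pa = 65.7703 kPa

65.7703 kPa


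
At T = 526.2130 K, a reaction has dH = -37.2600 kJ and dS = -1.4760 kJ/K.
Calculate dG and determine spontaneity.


T*dS = 526.2130 * -1.4760 = -776.6904 kJ
dG = -37.2600 + 776.6904 = 739.4304 kJ (non-spontaneous)

dG = 739.4304 kJ, non-spontaneous


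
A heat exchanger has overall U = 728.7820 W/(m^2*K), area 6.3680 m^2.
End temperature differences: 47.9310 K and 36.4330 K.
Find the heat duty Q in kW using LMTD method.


LMTD = 41.9195 K
Q = 728.7820 * 6.3680 * 41.9195 = 194543.6007 W = 194.5436 kW

194.5436 kW


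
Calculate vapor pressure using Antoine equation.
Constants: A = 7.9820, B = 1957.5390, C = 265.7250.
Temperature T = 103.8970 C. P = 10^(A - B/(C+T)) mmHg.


C+T = 369.6220
B/(C+T) = 5.2961
log10(P) = 7.9820 - 5.2961 = 2.6859
P = 10^2.6859 = 485.2254 mmHg

485.2254 mmHg


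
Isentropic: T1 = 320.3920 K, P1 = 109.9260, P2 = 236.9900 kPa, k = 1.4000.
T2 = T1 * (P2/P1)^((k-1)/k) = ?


(k-1)/k = 0.2857
(P2/P1)^exp = 1.2454
T2 = 320.3920 * 1.2454 = 399.0289 K

399.0289 K


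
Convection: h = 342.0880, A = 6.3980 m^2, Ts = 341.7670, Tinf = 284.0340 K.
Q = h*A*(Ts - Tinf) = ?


dT = 57.7330 K
Q = 342.0880 * 6.3980 * 57.7330 = 126359.0061 W

126359.0061 W


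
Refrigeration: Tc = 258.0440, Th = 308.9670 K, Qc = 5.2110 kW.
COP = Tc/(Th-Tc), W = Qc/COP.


COP = 258.0440 / 50.9230 = 5.0673
W = 5.2110 / 5.0673 = 1.0284 kW

COP = 5.0673, W = 1.0284 kW


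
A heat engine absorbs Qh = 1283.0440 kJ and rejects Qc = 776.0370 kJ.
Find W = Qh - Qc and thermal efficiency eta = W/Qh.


W = 1283.0440 - 776.0370 = 507.0070 kJ
eta = 507.0070 / 1283.0440 = 0.3952 = 39.5159%

W = 507.0070 kJ, eta = 39.5159%


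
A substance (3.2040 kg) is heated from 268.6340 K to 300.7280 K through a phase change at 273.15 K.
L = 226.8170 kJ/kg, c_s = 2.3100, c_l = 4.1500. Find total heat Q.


Q1 (sensible, solid) = 3.2040 * 2.3100 * 4.5160 = 33.4240 kJ
Q2 (latent) = 3.2040 * 226.8170 = 726.7217 kJ
Q3 (sensible, liquid) = 3.2040 * 4.1500 * 27.5780 = 366.6936 kJ
Q_total = 1126.8393 kJ

1126.8393 kJ


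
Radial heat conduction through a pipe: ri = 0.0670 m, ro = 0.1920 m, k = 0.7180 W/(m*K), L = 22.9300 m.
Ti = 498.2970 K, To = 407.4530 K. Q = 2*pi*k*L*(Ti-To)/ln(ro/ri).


dT = 90.8440 K
ln(ro/ri) = 1.0528
Q = 2*pi*0.7180*22.9300*90.8440 / 1.0528 = 8926.0148 W

8926.0148 W


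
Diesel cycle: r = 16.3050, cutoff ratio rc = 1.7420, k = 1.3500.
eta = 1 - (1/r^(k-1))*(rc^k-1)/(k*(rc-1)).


r^(k-1) = 2.6565
rc^k = 2.1155
eta = 0.5808 = 58.0798%

58.0798%


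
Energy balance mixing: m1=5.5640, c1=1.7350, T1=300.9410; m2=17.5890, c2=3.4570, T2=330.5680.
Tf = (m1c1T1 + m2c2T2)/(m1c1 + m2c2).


num = 23005.3904
den = 70.4587
Tf = 326.5088 K

326.5088 K


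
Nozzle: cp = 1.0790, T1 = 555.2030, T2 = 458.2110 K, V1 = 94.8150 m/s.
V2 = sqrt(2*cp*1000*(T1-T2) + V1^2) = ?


dT = 96.9920 K
2*cp*1000*dT = 209308.7360
V1^2 = 8989.8842
V2 = sqrt(218298.6202) = 467.2244 m/s

467.2244 m/s


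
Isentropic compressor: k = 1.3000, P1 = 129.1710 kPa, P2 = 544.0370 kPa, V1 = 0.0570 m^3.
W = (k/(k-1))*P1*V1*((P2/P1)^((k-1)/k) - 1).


(k-1)/k = 0.2308
(P2/P1)^exp = 1.3935
W = 4.3333 * 129.1710 * 0.0570 * (1.3935 - 1) = 12.5547 kJ

12.5547 kJ


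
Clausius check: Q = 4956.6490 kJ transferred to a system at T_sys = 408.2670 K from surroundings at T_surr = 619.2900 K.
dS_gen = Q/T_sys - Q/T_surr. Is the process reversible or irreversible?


dS_sys = 4956.6490/408.2670 = 12.1407 kJ/K
dS_surr = -4956.6490/619.2900 = -8.0038 kJ/K
dS_gen = 12.1407 - 8.0038 = 4.1369 kJ/K (irreversible)

dS_gen = 4.1369 kJ/K, irreversible


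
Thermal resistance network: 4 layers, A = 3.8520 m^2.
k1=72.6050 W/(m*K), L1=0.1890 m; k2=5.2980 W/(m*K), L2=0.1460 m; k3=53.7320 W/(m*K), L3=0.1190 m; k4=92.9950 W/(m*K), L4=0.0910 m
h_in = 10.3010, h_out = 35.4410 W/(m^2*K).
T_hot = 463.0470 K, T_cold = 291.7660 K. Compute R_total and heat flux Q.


R_conv_in = 1/(10.3010*3.8520) = 0.0252
R_1 = 0.1890/(72.6050*3.8520) = 0.0007
R_2 = 0.1460/(5.2980*3.8520) = 0.0072
R_3 = 0.1190/(53.7320*3.8520) = 0.0006
R_4 = 0.0910/(92.9950*3.8520) = 0.0003
R_conv_out = 1/(35.4410*3.8520) = 0.0073
R_total = 0.0412 K/W
Q = 171.2810 / 0.0412 = 4158.7366 W

R_total = 0.0412 K/W, Q = 4158.7366 W


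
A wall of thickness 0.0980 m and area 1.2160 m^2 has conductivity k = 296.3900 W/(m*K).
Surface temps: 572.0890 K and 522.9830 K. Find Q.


dT = 49.1060 K
Q = 296.3900 * 1.2160 * 49.1060 / 0.0980 = 180594.9515 W

180594.9515 W


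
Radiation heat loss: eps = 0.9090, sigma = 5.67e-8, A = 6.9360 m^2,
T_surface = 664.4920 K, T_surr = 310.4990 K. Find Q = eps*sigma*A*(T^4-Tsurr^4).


T^4 = 1.9497e+11
Tsurr^4 = 9.2948e+09
Q = 0.9090 * 5.67e-8 * 6.9360 * 1.8567e+11 = 66374.4117 W

66374.4117 W


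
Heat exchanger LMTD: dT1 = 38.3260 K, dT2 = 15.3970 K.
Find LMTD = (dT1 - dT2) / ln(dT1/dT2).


dT1/dT2 = 2.4892
ln(dT1/dT2) = 0.9120
LMTD = 22.9290 / 0.9120 = 25.1427 K

25.1427 K


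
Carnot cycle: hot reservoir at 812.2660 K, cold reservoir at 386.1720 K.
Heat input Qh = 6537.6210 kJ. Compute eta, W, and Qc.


eta = 1 - 386.1720/812.2660 = 0.5246
W = 0.5246 * 6537.6210 = 3429.4690 kJ
Qc = 6537.6210 - 3429.4690 = 3108.1520 kJ

eta = 52.4574%, W = 3429.4690 kJ, Qc = 3108.1520 kJ


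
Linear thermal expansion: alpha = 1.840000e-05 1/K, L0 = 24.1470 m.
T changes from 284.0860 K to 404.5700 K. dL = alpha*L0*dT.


dT = 120.4840 K
dL = 1.840000e-05 * 24.1470 * 120.4840 = 0.053532 m
L_final = 24.200532 m

dL = 0.053532 m


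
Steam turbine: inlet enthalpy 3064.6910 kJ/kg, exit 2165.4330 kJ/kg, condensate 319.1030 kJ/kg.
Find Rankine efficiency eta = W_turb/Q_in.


W = 899.2580 kJ/kg
Q_in = 2745.5880 kJ/kg
eta = 0.3275 = 32.7528%

eta = 32.7528%


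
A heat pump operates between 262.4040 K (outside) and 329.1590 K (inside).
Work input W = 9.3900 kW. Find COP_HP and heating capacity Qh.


COP = 329.1590 / 66.7550 = 4.9309
Qh = 4.9309 * 9.3900 = 46.3007 kW

COP = 4.9309, Qh = 46.3007 kW


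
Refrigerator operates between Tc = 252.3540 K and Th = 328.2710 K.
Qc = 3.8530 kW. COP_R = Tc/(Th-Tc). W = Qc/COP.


COP = 252.3540 / 75.9170 = 3.3241
W = 3.8530 / 3.3241 = 1.1591 kW

COP = 3.3241, W = 1.1591 kW


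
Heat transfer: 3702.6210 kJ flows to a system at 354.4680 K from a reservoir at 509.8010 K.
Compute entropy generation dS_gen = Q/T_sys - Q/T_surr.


dS_sys = 3702.6210/354.4680 = 10.4456 kJ/K
dS_surr = -3702.6210/509.8010 = -7.2629 kJ/K
dS_gen = 10.4456 - 7.2629 = 3.1827 kJ/K (irreversible)

dS_gen = 3.1827 kJ/K, irreversible


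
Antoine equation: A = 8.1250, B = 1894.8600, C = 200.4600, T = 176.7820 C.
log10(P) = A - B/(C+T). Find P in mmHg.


C+T = 377.2420
B/(C+T) = 5.0229
log10(P) = 8.1250 - 5.0229 = 3.1021
P = 10^3.1021 = 1264.9414 mmHg

1264.9414 mmHg


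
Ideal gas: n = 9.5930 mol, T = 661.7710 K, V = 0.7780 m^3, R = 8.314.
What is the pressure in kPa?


P = nRT/V = 9.5930 * 8.314 * 661.7710 / 0.7780
= 52780.3416 / 0.7780 = 67841.0560 Pa = 67.8411 kPa

67.8411 kPa


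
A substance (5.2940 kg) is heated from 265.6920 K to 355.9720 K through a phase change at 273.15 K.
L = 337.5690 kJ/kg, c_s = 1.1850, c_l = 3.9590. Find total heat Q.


Q1 (sensible, solid) = 5.2940 * 1.1850 * 7.4580 = 46.7869 kJ
Q2 (latent) = 5.2940 * 337.5690 = 1787.0903 kJ
Q3 (sensible, liquid) = 5.2940 * 3.9590 * 82.8220 = 1735.8618 kJ
Q_total = 3569.7391 kJ

3569.7391 kJ


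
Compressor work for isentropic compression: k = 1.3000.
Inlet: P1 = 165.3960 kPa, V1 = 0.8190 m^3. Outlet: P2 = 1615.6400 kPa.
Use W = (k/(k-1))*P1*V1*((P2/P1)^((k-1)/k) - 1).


(k-1)/k = 0.2308
(P2/P1)^exp = 1.6921
W = 4.3333 * 165.3960 * 0.8190 * (1.6921 - 1) = 406.2421 kJ

406.2421 kJ


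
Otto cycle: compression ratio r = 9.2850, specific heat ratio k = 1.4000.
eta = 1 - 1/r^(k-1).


r^(k-1) = 2.4384
eta = 1 - 1/2.4384 = 0.5899 = 58.9902%

58.9902%


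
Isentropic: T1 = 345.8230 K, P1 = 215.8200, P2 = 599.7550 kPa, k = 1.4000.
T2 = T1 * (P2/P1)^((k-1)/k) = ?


(k-1)/k = 0.2857
(P2/P1)^exp = 1.3391
T2 = 345.8230 * 1.3391 = 463.1027 K

463.1027 K


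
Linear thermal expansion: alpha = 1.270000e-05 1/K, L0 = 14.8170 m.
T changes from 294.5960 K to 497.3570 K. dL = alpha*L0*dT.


dT = 202.7610 K
dL = 1.270000e-05 * 14.8170 * 202.7610 = 0.038155 m
L_final = 14.855155 m

dL = 0.038155 m


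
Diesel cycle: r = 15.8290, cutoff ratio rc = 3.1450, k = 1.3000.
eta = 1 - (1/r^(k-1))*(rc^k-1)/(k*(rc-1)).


r^(k-1) = 2.2900
rc^k = 4.4351
eta = 0.4621 = 46.2056%

46.2056%


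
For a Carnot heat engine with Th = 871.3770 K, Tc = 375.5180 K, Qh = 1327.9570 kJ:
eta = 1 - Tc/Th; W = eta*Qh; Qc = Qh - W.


eta = 1 - 375.5180/871.3770 = 0.5691
W = 0.5691 * 1327.9570 = 755.6769 kJ
Qc = 1327.9570 - 755.6769 = 572.2801 kJ

eta = 56.9052%, W = 755.6769 kJ, Qc = 572.2801 kJ


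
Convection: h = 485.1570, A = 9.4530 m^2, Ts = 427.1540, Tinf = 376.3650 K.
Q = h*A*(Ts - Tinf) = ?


dT = 50.7890 K
Q = 485.1570 * 9.4530 * 50.7890 = 232927.9593 W

232927.9593 W


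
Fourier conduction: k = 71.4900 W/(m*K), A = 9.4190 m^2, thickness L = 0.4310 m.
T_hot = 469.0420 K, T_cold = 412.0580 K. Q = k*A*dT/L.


dT = 56.9840 K
Q = 71.4900 * 9.4190 * 56.9840 / 0.4310 = 89027.8233 W

89027.8233 W


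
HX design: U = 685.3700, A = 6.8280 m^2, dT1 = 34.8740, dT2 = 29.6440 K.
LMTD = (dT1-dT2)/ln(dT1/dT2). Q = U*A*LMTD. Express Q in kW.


LMTD = 32.1882 K
Q = 685.3700 * 6.8280 * 32.1882 = 150631.3998 W = 150.6314 kW

150.6314 kW


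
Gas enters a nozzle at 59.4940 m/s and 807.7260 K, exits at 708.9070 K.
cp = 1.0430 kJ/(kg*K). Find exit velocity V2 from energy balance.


dT = 98.8190 K
2*cp*1000*dT = 206136.4340
V1^2 = 3539.5360
V2 = sqrt(209675.9700) = 457.9039 m/s

457.9039 m/s


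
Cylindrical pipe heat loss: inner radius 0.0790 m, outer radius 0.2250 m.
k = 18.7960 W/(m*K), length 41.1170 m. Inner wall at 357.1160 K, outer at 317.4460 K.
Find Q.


dT = 39.6700 K
ln(ro/ri) = 1.0467
Q = 2*pi*18.7960*41.1170*39.6700 / 1.0467 = 184046.0027 W

184046.0027 W


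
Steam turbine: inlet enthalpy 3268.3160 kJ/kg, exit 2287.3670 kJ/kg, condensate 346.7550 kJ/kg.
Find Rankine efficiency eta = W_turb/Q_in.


W = 980.9490 kJ/kg
Q_in = 2921.5610 kJ/kg
eta = 0.3358 = 33.5762%

eta = 33.5762%


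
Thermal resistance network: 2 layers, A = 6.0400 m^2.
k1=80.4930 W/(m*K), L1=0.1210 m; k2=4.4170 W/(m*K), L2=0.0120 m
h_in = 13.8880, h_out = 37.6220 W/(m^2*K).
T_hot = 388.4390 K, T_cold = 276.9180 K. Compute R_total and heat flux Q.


R_conv_in = 1/(13.8880*6.0400) = 0.0119
R_1 = 0.1210/(80.4930*6.0400) = 0.0002
R_2 = 0.0120/(4.4170*6.0400) = 0.0004
R_conv_out = 1/(37.6220*6.0400) = 0.0044
R_total = 0.0170 K/W
Q = 111.5210 / 0.0170 = 6552.0944 W

R_total = 0.0170 K/W, Q = 6552.0944 W


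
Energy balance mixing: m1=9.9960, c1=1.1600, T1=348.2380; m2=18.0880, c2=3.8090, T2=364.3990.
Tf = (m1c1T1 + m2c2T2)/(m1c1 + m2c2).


num = 29144.0128
den = 80.4926
Tf = 362.0709 K

362.0709 K


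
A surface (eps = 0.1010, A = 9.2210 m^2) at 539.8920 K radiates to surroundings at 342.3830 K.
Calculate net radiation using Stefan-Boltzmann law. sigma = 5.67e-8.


T^4 = 8.4963e+10
Tsurr^4 = 1.3742e+10
Q = 0.1010 * 5.67e-8 * 9.2210 * 7.1221e+10 = 3760.8676 W

3760.8676 W


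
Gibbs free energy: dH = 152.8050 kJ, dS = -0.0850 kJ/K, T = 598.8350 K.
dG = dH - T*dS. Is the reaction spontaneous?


T*dS = 598.8350 * -0.0850 = -50.9010 kJ
dG = 152.8050 + 50.9010 = 203.7060 kJ (non-spontaneous)

dG = 203.7060 kJ, non-spontaneous


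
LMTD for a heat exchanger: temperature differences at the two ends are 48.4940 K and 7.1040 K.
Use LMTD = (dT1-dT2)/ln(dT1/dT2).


dT1/dT2 = 6.8263
ln(dT1/dT2) = 1.9208
LMTD = 41.3900 / 1.9208 = 21.5485 K

21.5485 K


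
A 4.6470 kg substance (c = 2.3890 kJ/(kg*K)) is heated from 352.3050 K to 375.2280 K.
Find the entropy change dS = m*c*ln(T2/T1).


T2/T1 = 1.0651
ln(T2/T1) = 0.0630
dS = 4.6470 * 2.3890 * 0.0630 = 0.6998 kJ/K

0.6998 kJ/K


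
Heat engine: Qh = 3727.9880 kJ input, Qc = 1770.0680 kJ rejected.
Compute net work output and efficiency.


W = 3727.9880 - 1770.0680 = 1957.9200 kJ
eta = 1957.9200 / 3727.9880 = 0.5252 = 52.5195%

W = 1957.9200 kJ, eta = 52.5195%


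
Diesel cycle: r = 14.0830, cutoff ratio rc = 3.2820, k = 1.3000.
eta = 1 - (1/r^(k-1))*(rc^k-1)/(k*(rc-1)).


r^(k-1) = 2.2111
rc^k = 4.6879
eta = 0.4378 = 43.7770%

43.7770%


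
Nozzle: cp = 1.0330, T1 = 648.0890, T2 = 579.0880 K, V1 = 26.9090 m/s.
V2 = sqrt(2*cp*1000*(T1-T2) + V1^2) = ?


dT = 69.0010 K
2*cp*1000*dT = 142556.0660
V1^2 = 724.0943
V2 = sqrt(143280.1603) = 378.5237 m/s

378.5237 m/s


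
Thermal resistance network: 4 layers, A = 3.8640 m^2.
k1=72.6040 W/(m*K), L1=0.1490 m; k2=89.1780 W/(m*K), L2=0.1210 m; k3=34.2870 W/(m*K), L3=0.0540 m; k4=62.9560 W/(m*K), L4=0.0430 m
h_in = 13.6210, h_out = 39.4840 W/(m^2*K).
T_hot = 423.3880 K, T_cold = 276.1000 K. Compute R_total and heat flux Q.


R_conv_in = 1/(13.6210*3.8640) = 0.0190
R_1 = 0.1490/(72.6040*3.8640) = 0.0005
R_2 = 0.1210/(89.1780*3.8640) = 0.0004
R_3 = 0.0540/(34.2870*3.8640) = 0.0004
R_4 = 0.0430/(62.9560*3.8640) = 0.0002
R_conv_out = 1/(39.4840*3.8640) = 0.0066
R_total = 0.0270 K/W
Q = 147.2880 / 0.0270 = 5450.8380 W

R_total = 0.0270 K/W, Q = 5450.8380 W


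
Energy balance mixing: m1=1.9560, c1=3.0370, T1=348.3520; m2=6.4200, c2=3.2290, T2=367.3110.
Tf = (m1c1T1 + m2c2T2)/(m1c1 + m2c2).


num = 9683.7636
den = 26.6706
Tf = 363.0882 K

363.0882 K


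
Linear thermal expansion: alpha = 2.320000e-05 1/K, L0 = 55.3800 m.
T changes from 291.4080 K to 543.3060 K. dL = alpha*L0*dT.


dT = 251.8980 K
dL = 2.320000e-05 * 55.3800 * 251.8980 = 0.323643 m
L_final = 55.703643 m

dL = 0.323643 m


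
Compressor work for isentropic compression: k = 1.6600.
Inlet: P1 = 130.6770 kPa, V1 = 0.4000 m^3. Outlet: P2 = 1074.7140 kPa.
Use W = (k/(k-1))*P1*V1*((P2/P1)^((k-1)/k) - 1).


(k-1)/k = 0.3976
(P2/P1)^exp = 2.3112
W = 2.5152 * 130.6770 * 0.4000 * (2.3112 - 1) = 172.3786 kJ

172.3786 kJ


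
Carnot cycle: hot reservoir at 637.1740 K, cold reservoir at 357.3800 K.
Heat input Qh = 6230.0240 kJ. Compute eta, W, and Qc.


eta = 1 - 357.3800/637.1740 = 0.4391
W = 0.4391 * 6230.0240 = 2735.7101 kJ
Qc = 6230.0240 - 2735.7101 = 3494.3139 kJ

eta = 43.9117%, W = 2735.7101 kJ, Qc = 3494.3139 kJ


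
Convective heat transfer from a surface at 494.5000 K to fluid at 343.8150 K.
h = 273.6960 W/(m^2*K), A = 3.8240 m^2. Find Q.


dT = 150.6850 K
Q = 273.6960 * 3.8240 * 150.6850 = 157708.9559 W

157708.9559 W


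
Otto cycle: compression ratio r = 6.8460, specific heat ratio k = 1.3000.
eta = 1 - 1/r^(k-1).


r^(k-1) = 1.7809
eta = 1 - 1/1.7809 = 0.4385 = 43.8475%

43.8475%


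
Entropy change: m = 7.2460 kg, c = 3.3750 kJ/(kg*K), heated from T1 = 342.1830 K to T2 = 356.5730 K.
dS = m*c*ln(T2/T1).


T2/T1 = 1.0421
ln(T2/T1) = 0.0412
dS = 7.2460 * 3.3750 * 0.0412 = 1.0074 kJ/K

1.0074 kJ/K


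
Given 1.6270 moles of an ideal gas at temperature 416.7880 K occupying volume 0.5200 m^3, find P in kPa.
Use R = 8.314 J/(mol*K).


P = nRT/V = 1.6270 * 8.314 * 416.7880 / 0.5200
= 5637.8404 / 0.5200 = 10842.0008 Pa = 10.8420 kPa

10.8420 kPa


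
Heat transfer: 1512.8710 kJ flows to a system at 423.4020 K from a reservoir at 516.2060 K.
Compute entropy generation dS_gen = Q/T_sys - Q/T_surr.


dS_sys = 1512.8710/423.4020 = 3.5731 kJ/K
dS_surr = -1512.8710/516.2060 = -2.9308 kJ/K
dS_gen = 3.5731 - 2.9308 = 0.6424 kJ/K (irreversible)

dS_gen = 0.6424 kJ/K, irreversible


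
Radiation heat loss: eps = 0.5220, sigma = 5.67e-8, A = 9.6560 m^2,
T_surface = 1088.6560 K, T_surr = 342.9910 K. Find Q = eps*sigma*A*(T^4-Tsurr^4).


T^4 = 1.4046e+12
Tsurr^4 = 1.3840e+10
Q = 0.5220 * 5.67e-8 * 9.6560 * 1.3908e+12 = 397478.0765 W

397478.0765 W


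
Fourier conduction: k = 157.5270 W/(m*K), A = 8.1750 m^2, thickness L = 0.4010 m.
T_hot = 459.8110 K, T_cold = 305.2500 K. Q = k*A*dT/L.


dT = 154.5610 K
Q = 157.5270 * 8.1750 * 154.5610 / 0.4010 = 496361.7532 W

496361.7532 W


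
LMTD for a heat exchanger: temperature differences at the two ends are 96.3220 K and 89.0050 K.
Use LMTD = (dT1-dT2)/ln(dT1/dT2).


dT1/dT2 = 1.0822
ln(dT1/dT2) = 0.0790
LMTD = 7.3170 / 0.0790 = 92.6153 K

92.6153 K


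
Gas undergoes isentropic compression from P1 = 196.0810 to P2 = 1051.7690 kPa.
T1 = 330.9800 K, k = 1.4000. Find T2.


(k-1)/k = 0.2857
(P2/P1)^exp = 1.6159
T2 = 330.9800 * 1.6159 = 534.8426 K

534.8426 K


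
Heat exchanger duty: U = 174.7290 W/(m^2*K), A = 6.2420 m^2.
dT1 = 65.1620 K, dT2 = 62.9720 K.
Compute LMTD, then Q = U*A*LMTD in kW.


LMTD = 64.0608 K
Q = 174.7290 * 6.2420 * 64.0608 = 69868.4084 W = 69.8684 kW

69.8684 kW


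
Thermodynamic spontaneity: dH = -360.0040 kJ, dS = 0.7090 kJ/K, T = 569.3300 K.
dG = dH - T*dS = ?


T*dS = 569.3300 * 0.7090 = 403.6550 kJ
dG = -360.0040 - 403.6550 = -763.6590 kJ (spontaneous)

dG = -763.6590 kJ, spontaneous
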